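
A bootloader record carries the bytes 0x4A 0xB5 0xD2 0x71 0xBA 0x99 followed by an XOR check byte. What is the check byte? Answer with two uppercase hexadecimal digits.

XOR the bytes together:
  start with 0x4A
  0x4A ⊕ 0xB5 = 0xFF
  0xFF ⊕ 0xD2 = 0x2D
  0x2D ⊕ 0x71 = 0x5C
  0x5C ⊕ 0xBA = 0xE6
  0xE6 ⊕ 0x99 = 0x7F

7F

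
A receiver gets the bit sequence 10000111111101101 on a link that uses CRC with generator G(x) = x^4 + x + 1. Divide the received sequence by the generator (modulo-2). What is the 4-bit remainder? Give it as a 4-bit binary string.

Modulo-2 division of 10000111111101101 by 10011:
  pos 0: 10000 XOR 10011 = 00011
  pos 3: 11111 XOR 10011 = 01100
  pos 4: 11001 XOR 10011 = 01010
  pos 5: 10101 XOR 10011 = 00110
  pos 7: 11011 XOR 10011 = 01000
  pos 8: 10000 XOR 10011 = 00011
  pos 11: 11110 XOR 10011 = 01101
  pos 12: 11011 XOR 10011 = 01000
Remainder = 1000 (nonzero — an error is detected).

1000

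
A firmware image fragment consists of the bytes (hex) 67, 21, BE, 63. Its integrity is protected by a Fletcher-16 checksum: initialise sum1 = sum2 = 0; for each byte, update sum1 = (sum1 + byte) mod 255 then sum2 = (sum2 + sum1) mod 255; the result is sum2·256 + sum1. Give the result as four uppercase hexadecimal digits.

Running sums (mod 255):
  after byte 0 (67): sum1=103, sum2=103
  after byte 1 (21): sum1=136, sum2=239
  after byte 2 (BE): sum1=71, sum2=55
  after byte 3 (63): sum1=170, sum2=225
Checksum = sum2·256 + sum1 = 225·256 + 170 = 57770 = 0xE1AA.

E1AA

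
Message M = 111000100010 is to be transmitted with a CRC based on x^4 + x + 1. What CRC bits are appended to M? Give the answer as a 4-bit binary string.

Append 4 zeros: 1110001000100000. Divide by 10011 (XOR where the leading bit is 1):
  pos 0: 11100 XOR 10011 = 01111
  pos 1: 11110 XOR 10011 = 01101
  pos 2: 11011 XOR 10011 = 01000
  pos 3: 10000 XOR 10011 = 00011
  pos 6: 11001 XOR 10011 = 01010
  pos 7: 10100 XOR 10011 = 00111
  pos 9: 11100 XOR 10011 = 01111
  pos 10: 11110 XOR 10011 = 01101
  pos 11: 11010 XOR 10011 = 01001
Remainder (last 4 bits) = 1001. This is the CRC / FCS.

1001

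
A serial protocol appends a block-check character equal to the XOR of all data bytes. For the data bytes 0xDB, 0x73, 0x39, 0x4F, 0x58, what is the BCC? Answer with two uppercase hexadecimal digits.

86

XOR the bytes together:
  start with 0xDB
  0xDB ⊕ 0x73 = 0xA8
  0xA8 ⊕ 0x39 = 0x91
  0x91 ⊕ 0x4F = 0xDE
  0xDE ⊕ 0x58 = 0x86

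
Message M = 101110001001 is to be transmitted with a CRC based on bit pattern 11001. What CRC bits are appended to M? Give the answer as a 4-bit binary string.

Append 4 zeros: 1011100010010000. Divide by 11001 (XOR where the leading bit is 1):
  pos 0: 10111 XOR 11001 = 01110
  pos 1: 11100 XOR 11001 = 00101
  pos 3: 10100 XOR 11001 = 01101
  pos 4: 11011 XOR 11001 = 00010
  pos 7: 10001 XOR 11001 = 01000
  pos 8: 10000 XOR 11001 = 01001
  pos 9: 10010 XOR 11001 = 01011
  pos 10: 10110 XOR 11001 = 01111
  pos 11: 11110 XOR 11001 = 00111
Remainder (last 4 bits) = 0111. This is the CRC / FCS.

0111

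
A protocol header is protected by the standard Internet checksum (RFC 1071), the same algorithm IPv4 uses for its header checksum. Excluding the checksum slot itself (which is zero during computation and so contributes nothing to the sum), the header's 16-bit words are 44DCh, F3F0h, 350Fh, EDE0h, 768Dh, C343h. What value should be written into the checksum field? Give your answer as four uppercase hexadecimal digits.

6A71

One's-complement addition (fold any carry out of bit 15 back into bit 0):
  0x44DC + 0xF3F0 = 0x138CC → wrap carry → 0x38CD
  0x38CD + 0x350F = 0x06DDC
  0x6DDC + 0xEDE0 = 0x15BBC → wrap carry → 0x5BBD
  0x5BBD + 0x768D = 0x0D24A
  0xD24A + 0xC343 = 0x1958D → wrap carry → 0x958E
One's-complement sum = 0x958E.
Checksum = ~0x958E & 0xFFFF = 0x6A71.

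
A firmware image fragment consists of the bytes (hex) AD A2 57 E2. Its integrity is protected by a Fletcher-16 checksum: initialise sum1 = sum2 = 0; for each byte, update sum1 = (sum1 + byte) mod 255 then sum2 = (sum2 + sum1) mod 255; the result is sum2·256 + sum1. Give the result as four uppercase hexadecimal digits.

Running sums (mod 255):
  after byte 0 (AD): sum1=173, sum2=173
  after byte 1 (A2): sum1=80, sum2=253
  after byte 2 (57): sum1=167, sum2=165
  after byte 3 (E2): sum1=138, sum2=48
Checksum = sum2·256 + sum1 = 48·256 + 138 = 12426 = 0x308A.

308A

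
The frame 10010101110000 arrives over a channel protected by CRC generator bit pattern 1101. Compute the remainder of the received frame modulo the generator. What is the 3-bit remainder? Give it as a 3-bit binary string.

011

Modulo-2 division of 10010101110000 by 1101:
  pos 0: 1001 XOR 1101 = 0100
  pos 1: 1000 XOR 1101 = 0101
  pos 2: 1011 XOR 1101 = 0110
  pos 3: 1100 XOR 1101 = 0001
  pos 6: 1111 XOR 1101 = 0010
  pos 8: 1000 XOR 1101 = 0101
  pos 9: 1010 XOR 1101 = 0111
  pos 10: 1110 XOR 1101 = 0011
Remainder = 011 (nonzero — an error is detected).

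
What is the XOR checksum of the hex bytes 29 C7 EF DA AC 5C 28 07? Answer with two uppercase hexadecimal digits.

XOR the bytes together:
  start with 0x29
  0x29 ⊕ 0xC7 = 0xEE
  0xEE ⊕ 0xEF = 0x01
  0x01 ⊕ 0xDA = 0xDB
  0xDB ⊕ 0xAC = 0x77
  0x77 ⊕ 0x5C = 0x2B
  0x2B ⊕ 0x28 = 0x03
  0x03 ⊕ 0x07 = 0x04

04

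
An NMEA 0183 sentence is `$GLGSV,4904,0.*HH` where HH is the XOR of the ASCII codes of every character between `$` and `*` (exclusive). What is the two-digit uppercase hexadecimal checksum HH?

5E

XOR the ASCII codes of the payload characters:
  'G' = 0x47 → acc = 0x47
  'L' = 0x4C → acc = 0x0B
  'G' = 0x47 → acc = 0x4C
  'S' = 0x53 → acc = 0x1F
  'V' = 0x56 → acc = 0x49
  ',' = 0x2C → acc = 0x65
  '4' = 0x34 → acc = 0x51
  '9' = 0x39 → acc = 0x68
  '0' = 0x30 → acc = 0x58
  '4' = 0x34 → acc = 0x6C
  ',' = 0x2C → acc = 0x40
  '0' = 0x30 → acc = 0x70
  '.' = 0x2E → acc = 0x5E
Checksum = 0x5E.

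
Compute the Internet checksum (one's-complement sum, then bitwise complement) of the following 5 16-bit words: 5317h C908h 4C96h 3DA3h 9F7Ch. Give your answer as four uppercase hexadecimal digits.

BA29

One's-complement addition (fold any carry out of bit 15 back into bit 0):
  0x5317 + 0xC908 = 0x11C1F → wrap carry → 0x1C20
  0x1C20 + 0x4C96 = 0x068B6
  0x68B6 + 0x3DA3 = 0x0A659
  0xA659 + 0x9F7C = 0x145D5 → wrap carry → 0x45D6
One's-complement sum = 0x45D6.
Checksum = ~0x45D6 & 0xFFFF = 0xBA29.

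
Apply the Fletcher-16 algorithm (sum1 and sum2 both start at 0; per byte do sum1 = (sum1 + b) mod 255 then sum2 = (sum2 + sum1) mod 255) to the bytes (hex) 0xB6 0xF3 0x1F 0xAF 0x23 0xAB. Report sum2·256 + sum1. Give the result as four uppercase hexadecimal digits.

Running sums (mod 255):
  after byte 0 (0xB6): sum1=182, sum2=182
  after byte 1 (0xF3): sum1=170, sum2=97
  after byte 2 (0x1F): sum1=201, sum2=43
  after byte 3 (0xAF): sum1=121, sum2=164
  after byte 4 (0x23): sum1=156, sum2=65
  after byte 5 (0xAB): sum1=72, sum2=137
Checksum = sum2·256 + sum1 = 137·256 + 72 = 35144 = 0x8948.

8948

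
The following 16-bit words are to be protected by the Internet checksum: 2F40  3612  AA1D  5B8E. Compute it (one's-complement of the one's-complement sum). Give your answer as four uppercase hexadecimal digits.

One's-complement addition (fold any carry out of bit 15 back into bit 0):
  0x2F40 + 0x3612 = 0x06552
  0x6552 + 0xAA1D = 0x10F6F → wrap carry → 0x0F70
  0x0F70 + 0x5B8E = 0x06AFE
One's-complement sum = 0x6AFE.
Checksum = ~0x6AFE & 0xFFFF = 0x9501.

9501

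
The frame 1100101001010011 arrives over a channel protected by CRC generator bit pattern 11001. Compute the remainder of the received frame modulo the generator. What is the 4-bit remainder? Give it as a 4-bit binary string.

0000

Modulo-2 division of 1100101001010011 by 11001:
  pos 0: 11001 XOR 11001 = 00000
  pos 6: 10010 XOR 11001 = 01011
  pos 7: 10111 XOR 11001 = 01110
  pos 8: 11100 XOR 11001 = 00101
  pos 10: 10101 XOR 11001 = 01100
  pos 11: 11001 XOR 11001 = 00000
Remainder = 0000 (zero — the frame passes the CRC check).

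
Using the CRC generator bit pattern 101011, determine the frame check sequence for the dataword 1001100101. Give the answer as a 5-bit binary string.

00111

Append 5 zeros: 100110010100000. Divide by 101011 (XOR where the leading bit is 1):
  pos 0: 100110 XOR 101011 = 001101
  pos 2: 110101 XOR 101011 = 011110
  pos 3: 111100 XOR 101011 = 010111
  pos 4: 101111 XOR 101011 = 000100
  pos 7: 100000 XOR 101011 = 001011
  pos 9: 101100 XOR 101011 = 000111
Remainder (last 5 bits) = 00111. This is the CRC / FCS.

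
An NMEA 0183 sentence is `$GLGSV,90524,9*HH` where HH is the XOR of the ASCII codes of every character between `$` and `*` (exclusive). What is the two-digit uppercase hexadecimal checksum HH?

XOR the ASCII codes of the payload characters:
  'G' = 0x47 → acc = 0x47
  'L' = 0x4C → acc = 0x0B
  'G' = 0x47 → acc = 0x4C
  'S' = 0x53 → acc = 0x1F
  'V' = 0x56 → acc = 0x49
  ',' = 0x2C → acc = 0x65
  '9' = 0x39 → acc = 0x5C
  '0' = 0x30 → acc = 0x6C
  '5' = 0x35 → acc = 0x59
  '2' = 0x32 → acc = 0x6B
  '4' = 0x34 → acc = 0x5F
  ',' = 0x2C → acc = 0x73
  '9' = 0x39 → acc = 0x4A
Checksum = 0x4A.

4A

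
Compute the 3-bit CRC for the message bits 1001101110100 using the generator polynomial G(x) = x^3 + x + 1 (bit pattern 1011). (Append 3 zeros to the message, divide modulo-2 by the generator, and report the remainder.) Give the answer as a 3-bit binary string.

011

Append 3 zeros: 1001101110100000. Divide by 1011 (XOR where the leading bit is 1):
  pos 0: 1001 XOR 1011 = 0010
  pos 2: 1010 XOR 1011 = 0001
  pos 5: 1111 XOR 1011 = 0100
  pos 6: 1000 XOR 1011 = 0011
  pos 8: 1110 XOR 1011 = 0101
  pos 9: 1010 XOR 1011 = 0001
  pos 12: 1000 XOR 1011 = 0011
Remainder (last 3 bits) = 011. This is the CRC / FCS.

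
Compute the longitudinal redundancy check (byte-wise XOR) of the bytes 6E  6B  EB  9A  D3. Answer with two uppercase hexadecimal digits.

A7

XOR the bytes together:
  start with 0x6E
  0x6E ⊕ 0x6B = 0x05
  0x05 ⊕ 0xEB = 0xEE
  0xEE ⊕ 0x9A = 0x74
  0x74 ⊕ 0xD3 = 0xA7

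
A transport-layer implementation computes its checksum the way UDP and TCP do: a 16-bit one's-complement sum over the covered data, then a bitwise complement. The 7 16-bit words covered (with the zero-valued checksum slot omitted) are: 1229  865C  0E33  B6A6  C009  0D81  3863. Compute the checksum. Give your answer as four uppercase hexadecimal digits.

9CB2

One's-complement addition (fold any carry out of bit 15 back into bit 0):
  0x1229 + 0x865C = 0x09885
  0x9885 + 0x0E33 = 0x0A6B8
  0xA6B8 + 0xB6A6 = 0x15D5E → wrap carry → 0x5D5F
  0x5D5F + 0xC009 = 0x11D68 → wrap carry → 0x1D69
  0x1D69 + 0x0D81 = 0x02AEA
  0x2AEA + 0x3863 = 0x0634D
One's-complement sum = 0x634D.
Checksum = ~0x634D & 0xFFFF = 0x9CB2.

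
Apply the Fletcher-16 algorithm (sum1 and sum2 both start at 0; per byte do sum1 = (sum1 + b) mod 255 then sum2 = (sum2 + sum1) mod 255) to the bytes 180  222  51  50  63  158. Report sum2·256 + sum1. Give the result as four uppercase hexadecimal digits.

Running sums (mod 255):
  after byte 0 (180): sum1=180, sum2=180
  after byte 1 (222): sum1=147, sum2=72
  after byte 2 (51): sum1=198, sum2=15
  after byte 3 (50): sum1=248, sum2=8
  after byte 4 (63): sum1=56, sum2=64
  after byte 5 (158): sum1=214, sum2=23
Checksum = sum2·256 + sum1 = 23·256 + 214 = 6102 = 0x17D6.

17D6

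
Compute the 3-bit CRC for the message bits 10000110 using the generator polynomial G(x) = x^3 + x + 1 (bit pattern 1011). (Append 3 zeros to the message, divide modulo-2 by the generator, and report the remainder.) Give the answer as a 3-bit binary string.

010

Append 3 zeros: 10000110000. Divide by 1011 (XOR where the leading bit is 1):
  pos 0: 1000 XOR 1011 = 0011
  pos 2: 1101 XOR 1011 = 0110
  pos 3: 1101 XOR 1011 = 0110
  pos 4: 1100 XOR 1011 = 0111
  pos 5: 1110 XOR 1011 = 0101
  pos 6: 1010 XOR 1011 = 0001
Remainder (last 3 bits) = 010. This is the CRC / FCS.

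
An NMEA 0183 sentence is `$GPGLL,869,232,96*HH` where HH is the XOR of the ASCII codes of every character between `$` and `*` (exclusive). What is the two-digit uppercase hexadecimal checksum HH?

XOR the ASCII codes of the payload characters:
  'G' = 0x47 → acc = 0x47
  'P' = 0x50 → acc = 0x17
  'G' = 0x47 → acc = 0x50
  'L' = 0x4C → acc = 0x1C
  'L' = 0x4C → acc = 0x50
  ',' = 0x2C → acc = 0x7C
  '8' = 0x38 → acc = 0x44
  '6' = 0x36 → acc = 0x72
  '9' = 0x39 → acc = 0x4B
  ',' = 0x2C → acc = 0x67
  '2' = 0x32 → acc = 0x55
  '3' = 0x33 → acc = 0x66
  '2' = 0x32 → acc = 0x54
  ',' = 0x2C → acc = 0x78
  '9' = 0x39 → acc = 0x41
  '6' = 0x36 → acc = 0x77
Checksum = 0x77.

77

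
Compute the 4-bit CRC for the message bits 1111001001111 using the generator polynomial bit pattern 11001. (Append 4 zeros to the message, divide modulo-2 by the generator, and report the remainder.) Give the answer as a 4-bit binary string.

1001

Append 4 zeros: 11110010011110000. Divide by 11001 (XOR where the leading bit is 1):
  pos 0: 11110 XOR 11001 = 00111
  pos 2: 11101 XOR 11001 = 00100
  pos 4: 10000 XOR 11001 = 01001
  pos 5: 10011 XOR 11001 = 01010
  pos 6: 10101 XOR 11001 = 01100
  pos 7: 11001 XOR 11001 = 00000
  pos 12: 10000 XOR 11001 = 01001
Remainder (last 4 bits) = 1001. This is the CRC / FCS.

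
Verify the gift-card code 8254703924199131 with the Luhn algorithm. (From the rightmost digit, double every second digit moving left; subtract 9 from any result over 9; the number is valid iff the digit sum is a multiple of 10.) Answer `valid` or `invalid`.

valid

From the right, keep odd positions and double even positions (subtract 9 from any doubled value over 9):
  doubled (positions 2,4,...): 6 9 2 4 6 5 1 7 → sum 40
  kept (positions 1,3,...): 1 1 9 4 9 0 4 2 → sum 30
Total = 70.
70 mod 10 = 0, so the number is valid.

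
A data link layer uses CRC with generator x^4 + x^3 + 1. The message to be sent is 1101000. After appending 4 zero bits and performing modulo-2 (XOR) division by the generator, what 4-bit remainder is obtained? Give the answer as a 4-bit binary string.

1000

Append 4 zeros: 11010000000. Divide by 11001 (XOR where the leading bit is 1):
  pos 0: 11010 XOR 11001 = 00011
  pos 3: 11000 XOR 11001 = 00001
Remainder (last 4 bits) = 1000. This is the CRC / FCS.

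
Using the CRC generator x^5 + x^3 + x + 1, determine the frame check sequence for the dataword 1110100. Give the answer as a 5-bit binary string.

Append 5 zeros: 111010000000. Divide by 101011 (XOR where the leading bit is 1):
  pos 0: 111010 XOR 101011 = 010001
  pos 1: 100010 XOR 101011 = 001001
  pos 3: 100100 XOR 101011 = 001111
  pos 5: 111100 XOR 101011 = 010111
  pos 6: 101110 XOR 101011 = 000101
Remainder (last 5 bits) = 00101. This is the CRC / FCS.

00101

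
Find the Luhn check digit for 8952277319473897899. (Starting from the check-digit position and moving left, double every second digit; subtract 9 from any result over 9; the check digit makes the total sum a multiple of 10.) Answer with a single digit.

1

Partial digits right→left: 9 9 8 7 9 8 3 7 4 9 1 3 7 7 2 2 5 9 8
Double every second digit counting from the check-digit position (so the 1st, 3rd, 5th, ... of the partial from the right).
  doubled (with −9 where >9): 9 7 9 6 8 2 5 4 1 7 → sum 58
  kept as-is: 9 7 8 7 9 3 7 2 9 → sum 61
Total = 58 + 61 = 119.
Check digit = (10 − (119 mod 10)) mod 10 = 1.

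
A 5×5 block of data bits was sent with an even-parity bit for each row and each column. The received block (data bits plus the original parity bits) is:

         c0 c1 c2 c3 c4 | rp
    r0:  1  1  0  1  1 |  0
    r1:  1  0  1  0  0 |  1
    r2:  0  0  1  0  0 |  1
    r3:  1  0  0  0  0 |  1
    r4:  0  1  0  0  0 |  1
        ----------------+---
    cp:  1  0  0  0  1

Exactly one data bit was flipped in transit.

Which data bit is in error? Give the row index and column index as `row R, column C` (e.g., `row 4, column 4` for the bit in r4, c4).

Recompute each row's even parity and compare to rp:
  r0: data parity 0, sent rp 0 → ok
  r1: data parity 0, sent rp 1 → mismatch
  r2: data parity 1, sent rp 1 → ok
  r3: data parity 1, sent rp 1 → ok
  r4: data parity 1, sent rp 1 → ok
Recompute each column's even parity and compare to cp:
  c0: data parity 1, sent cp 1 → ok
  c1: data parity 0, sent cp 0 → ok
  c2: data parity 0, sent cp 0 → ok
  c3: data parity 1, sent cp 0 → mismatch
  c4: data parity 1, sent cp 1 → ok
Exactly one row (r1) and one column (c3) fail → the flipped bit is at their intersection.

row 1, column 3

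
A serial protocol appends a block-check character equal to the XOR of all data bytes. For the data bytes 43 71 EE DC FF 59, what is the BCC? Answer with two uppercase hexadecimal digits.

XOR the bytes together:
  start with 0x43
  0x43 ⊕ 0x71 = 0x32
  0x32 ⊕ 0xEE = 0xDC
  0xDC ⊕ 0xDC = 0x00
  0x00 ⊕ 0xFF = 0xFF
  0xFF ⊕ 0x59 = 0xA6

A6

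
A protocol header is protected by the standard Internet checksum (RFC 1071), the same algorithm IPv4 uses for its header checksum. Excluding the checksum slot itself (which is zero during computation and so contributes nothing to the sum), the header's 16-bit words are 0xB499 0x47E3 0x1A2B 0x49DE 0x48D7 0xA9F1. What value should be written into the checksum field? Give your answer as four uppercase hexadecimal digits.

ACB0

One's-complement addition (fold any carry out of bit 15 back into bit 0):
  0xB499 + 0x47E3 = 0x0FC7C
  0xFC7C + 0x1A2B = 0x116A7 → wrap carry → 0x16A8
  0x16A8 + 0x49DE = 0x06086
  0x6086 + 0x48D7 = 0x0A95D
  0xA95D + 0xA9F1 = 0x1534E → wrap carry → 0x534F
One's-complement sum = 0x534F.
Checksum = ~0x534F & 0xFFFF = 0xACB0.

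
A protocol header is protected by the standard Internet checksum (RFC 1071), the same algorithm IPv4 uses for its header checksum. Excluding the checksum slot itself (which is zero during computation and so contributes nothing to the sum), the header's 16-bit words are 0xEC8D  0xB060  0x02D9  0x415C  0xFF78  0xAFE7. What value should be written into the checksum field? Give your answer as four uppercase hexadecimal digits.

One's-complement addition (fold any carry out of bit 15 back into bit 0):
  0xEC8D + 0xB060 = 0x19CED → wrap carry → 0x9CEE
  0x9CEE + 0x02D9 = 0x09FC7
  0x9FC7 + 0x415C = 0x0E123
  0xE123 + 0xFF78 = 0x1E09B → wrap carry → 0xE09C
  0xE09C + 0xAFE7 = 0x19083 → wrap carry → 0x9084
One's-complement sum = 0x9084.
Checksum = ~0x9084 & 0xFFFF = 0x6F7B.

6F7B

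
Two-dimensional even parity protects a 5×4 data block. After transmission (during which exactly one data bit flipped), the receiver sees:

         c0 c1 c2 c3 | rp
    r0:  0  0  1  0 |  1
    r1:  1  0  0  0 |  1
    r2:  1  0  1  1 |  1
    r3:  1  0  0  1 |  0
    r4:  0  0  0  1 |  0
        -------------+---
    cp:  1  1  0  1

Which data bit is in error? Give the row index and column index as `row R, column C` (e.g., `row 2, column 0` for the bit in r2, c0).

row 4, column 1

Recompute each row's even parity and compare to rp:
  r0: data parity 1, sent rp 1 → ok
  r1: data parity 1, sent rp 1 → ok
  r2: data parity 1, sent rp 1 → ok
  r3: data parity 0, sent rp 0 → ok
  r4: data parity 1, sent rp 0 → mismatch
Recompute each column's even parity and compare to cp:
  c0: data parity 1, sent cp 1 → ok
  c1: data parity 0, sent cp 1 → mismatch
  c2: data parity 0, sent cp 0 → ok
  c3: data parity 1, sent cp 1 → ok
Exactly one row (r4) and one column (c1) fail → the flipped bit is at their intersection.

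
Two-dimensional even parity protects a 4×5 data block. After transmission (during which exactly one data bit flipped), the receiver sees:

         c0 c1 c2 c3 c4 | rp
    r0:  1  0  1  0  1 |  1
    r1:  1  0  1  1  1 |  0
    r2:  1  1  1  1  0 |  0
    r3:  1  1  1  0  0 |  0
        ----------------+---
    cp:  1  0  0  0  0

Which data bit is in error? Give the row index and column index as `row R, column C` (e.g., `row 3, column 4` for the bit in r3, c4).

row 3, column 0

Recompute each row's even parity and compare to rp:
  r0: data parity 1, sent rp 1 → ok
  r1: data parity 0, sent rp 0 → ok
  r2: data parity 0, sent rp 0 → ok
  r3: data parity 1, sent rp 0 → mismatch
Recompute each column's even parity and compare to cp:
  c0: data parity 0, sent cp 1 → mismatch
  c1: data parity 0, sent cp 0 → ok
  c2: data parity 0, sent cp 0 → ok
  c3: data parity 0, sent cp 0 → ok
  c4: data parity 0, sent cp 0 → ok
Exactly one row (r3) and one column (c0) fail → the flipped bit is at their intersection.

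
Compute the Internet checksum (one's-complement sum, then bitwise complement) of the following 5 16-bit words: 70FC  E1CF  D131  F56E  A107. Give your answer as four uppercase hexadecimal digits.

One's-complement addition (fold any carry out of bit 15 back into bit 0):
  0x70FC + 0xE1CF = 0x152CB → wrap carry → 0x52CC
  0x52CC + 0xD131 = 0x123FD → wrap carry → 0x23FE
  0x23FE + 0xF56E = 0x1196C → wrap carry → 0x196D
  0x196D + 0xA107 = 0x0BA74
One's-complement sum = 0xBA74.
Checksum = ~0xBA74 & 0xFFFF = 0x458B.

458B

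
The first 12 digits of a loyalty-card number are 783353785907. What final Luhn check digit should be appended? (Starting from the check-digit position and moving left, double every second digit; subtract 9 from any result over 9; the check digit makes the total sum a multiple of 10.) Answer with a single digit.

3

Partial digits right→left: 7 0 9 5 8 7 3 5 3 3 8 7
Double every second digit counting from the check-digit position (so the 1st, 3rd, 5th, ... of the partial from the right).
  doubled (with −9 where >9): 5 9 7 6 6 7 → sum 40
  kept as-is: 0 5 7 5 3 7 → sum 27
Total = 40 + 27 = 67.
Check digit = (10 − (67 mod 10)) mod 10 = 3.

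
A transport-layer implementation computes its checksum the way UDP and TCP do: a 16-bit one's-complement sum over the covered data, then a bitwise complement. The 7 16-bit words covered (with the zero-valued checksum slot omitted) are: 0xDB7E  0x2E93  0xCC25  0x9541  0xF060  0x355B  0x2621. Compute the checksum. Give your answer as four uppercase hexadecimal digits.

One's-complement addition (fold any carry out of bit 15 back into bit 0):
  0xDB7E + 0x2E93 = 0x10A11 → wrap carry → 0x0A12
  0x0A12 + 0xCC25 = 0x0D637
  0xD637 + 0x9541 = 0x16B78 → wrap carry → 0x6B79
  0x6B79 + 0xF060 = 0x15BD9 → wrap carry → 0x5BDA
  0x5BDA + 0x355B = 0x09135
  0x9135 + 0x2621 = 0x0B756
One's-complement sum = 0xB756.
Checksum = ~0xB756 & 0xFFFF = 0x48A9.

48A9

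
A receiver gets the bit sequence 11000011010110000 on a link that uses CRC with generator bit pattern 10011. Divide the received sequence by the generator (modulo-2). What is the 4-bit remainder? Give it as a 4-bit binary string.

0000

Modulo-2 division of 11000011010110000 by 10011:
  pos 0: 11000 XOR 10011 = 01011
  pos 1: 10110 XOR 10011 = 00101
  pos 3: 10111 XOR 10011 = 00100
  pos 5: 10001 XOR 10011 = 00010
  pos 8: 10011 XOR 10011 = 00000
Remainder = 0000 (zero — the frame passes the CRC check).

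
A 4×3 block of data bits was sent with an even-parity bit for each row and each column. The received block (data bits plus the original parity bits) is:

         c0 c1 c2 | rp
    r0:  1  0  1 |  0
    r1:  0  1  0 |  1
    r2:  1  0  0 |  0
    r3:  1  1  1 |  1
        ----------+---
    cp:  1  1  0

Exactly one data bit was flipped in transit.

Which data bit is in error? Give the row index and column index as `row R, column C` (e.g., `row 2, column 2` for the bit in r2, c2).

row 2, column 1

Recompute each row's even parity and compare to rp:
  r0: data parity 0, sent rp 0 → ok
  r1: data parity 1, sent rp 1 → ok
  r2: data parity 1, sent rp 0 → mismatch
  r3: data parity 1, sent rp 1 → ok
Recompute each column's even parity and compare to cp:
  c0: data parity 1, sent cp 1 → ok
  c1: data parity 0, sent cp 1 → mismatch
  c2: data parity 0, sent cp 0 → ok
Exactly one row (r2) and one column (c1) fail → the flipped bit is at their intersection.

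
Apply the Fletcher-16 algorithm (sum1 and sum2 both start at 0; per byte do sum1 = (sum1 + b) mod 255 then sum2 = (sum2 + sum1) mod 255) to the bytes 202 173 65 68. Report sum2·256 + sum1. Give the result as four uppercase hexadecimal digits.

FAFD

Running sums (mod 255):
  after byte 0 (202): sum1=202, sum2=202
  after byte 1 (173): sum1=120, sum2=67
  after byte 2 (65): sum1=185, sum2=252
  after byte 3 (68): sum1=253, sum2=250
Checksum = sum2·256 + sum1 = 250·256 + 253 = 64253 = 0xFAFD.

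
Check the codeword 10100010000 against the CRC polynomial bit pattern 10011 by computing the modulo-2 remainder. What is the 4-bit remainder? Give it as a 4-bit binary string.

0001

Modulo-2 division of 10100010000 by 10011:
  pos 0: 10100 XOR 10011 = 00111
  pos 2: 11101 XOR 10011 = 01110
  pos 3: 11100 XOR 10011 = 01111
  pos 4: 11110 XOR 10011 = 01101
  pos 5: 11010 XOR 10011 = 01001
  pos 6: 10010 XOR 10011 = 00001
Remainder = 0001 (nonzero — an error is detected).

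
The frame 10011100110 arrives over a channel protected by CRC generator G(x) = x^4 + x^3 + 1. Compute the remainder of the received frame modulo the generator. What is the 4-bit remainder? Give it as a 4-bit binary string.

Modulo-2 division of 10011100110 by 11001:
  pos 0: 10011 XOR 11001 = 01010
  pos 1: 10101 XOR 11001 = 01100
  pos 2: 11000 XOR 11001 = 00001
  pos 6: 10110 XOR 11001 = 01111
Remainder = 1111 (nonzero — an error is detected).

1111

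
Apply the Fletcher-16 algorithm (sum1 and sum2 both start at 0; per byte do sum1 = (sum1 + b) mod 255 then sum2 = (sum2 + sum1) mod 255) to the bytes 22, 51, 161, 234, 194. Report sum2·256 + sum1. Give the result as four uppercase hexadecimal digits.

B898

Running sums (mod 255):
  after byte 0 (22): sum1=22, sum2=22
  after byte 1 (51): sum1=73, sum2=95
  after byte 2 (161): sum1=234, sum2=74
  after byte 3 (234): sum1=213, sum2=32
  after byte 4 (194): sum1=152, sum2=184
Checksum = sum2·256 + sum1 = 184·256 + 152 = 47256 = 0xB898.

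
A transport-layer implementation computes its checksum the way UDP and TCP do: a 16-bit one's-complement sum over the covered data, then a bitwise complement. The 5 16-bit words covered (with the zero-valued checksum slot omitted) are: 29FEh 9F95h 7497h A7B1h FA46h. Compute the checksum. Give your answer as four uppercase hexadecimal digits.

One's-complement addition (fold any carry out of bit 15 back into bit 0):
  0x29FE + 0x9F95 = 0x0C993
  0xC993 + 0x7497 = 0x13E2A → wrap carry → 0x3E2B
  0x3E2B + 0xA7B1 = 0x0E5DC
  0xE5DC + 0xFA46 = 0x1E022 → wrap carry → 0xE023
One's-complement sum = 0xE023.
Checksum = ~0xE023 & 0xFFFF = 0x1FDC.

1FDC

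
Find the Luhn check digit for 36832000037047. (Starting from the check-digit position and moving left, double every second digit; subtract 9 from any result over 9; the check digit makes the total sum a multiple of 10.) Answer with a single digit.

Partial digits right→left: 7 4 0 7 3 0 0 0 0 2 3 8 6 3
Double every second digit counting from the check-digit position (so the 1st, 3rd, 5th, ... of the partial from the right).
  doubled (with −9 where >9): 5 0 6 0 0 6 3 → sum 20
  kept as-is: 4 7 0 0 2 8 3 → sum 24
Total = 20 + 24 = 44.
Check digit = (10 − (44 mod 10)) mod 10 = 6.

6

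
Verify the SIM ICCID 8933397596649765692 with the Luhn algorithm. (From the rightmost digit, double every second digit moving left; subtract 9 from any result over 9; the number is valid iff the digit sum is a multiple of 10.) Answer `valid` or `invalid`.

From the right, keep odd positions and double even positions (subtract 9 from any doubled value over 9):
  doubled (positions 2,4,...): 9 1 5 8 3 1 9 6 9 → sum 51
  kept (positions 1,3,...): 2 6 6 9 6 9 7 3 3 8 → sum 59
Total = 110.
110 mod 10 = 0, so the number is valid.

valid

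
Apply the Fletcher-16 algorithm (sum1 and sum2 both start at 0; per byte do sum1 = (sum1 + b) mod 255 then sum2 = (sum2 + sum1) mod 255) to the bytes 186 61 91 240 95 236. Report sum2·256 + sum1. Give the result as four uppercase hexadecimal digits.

7E90

Running sums (mod 255):
  after byte 0 (186): sum1=186, sum2=186
  after byte 1 (61): sum1=247, sum2=178
  after byte 2 (91): sum1=83, sum2=6
  after byte 3 (240): sum1=68, sum2=74
  after byte 4 (95): sum1=163, sum2=237
  after byte 5 (236): sum1=144, sum2=126
Checksum = sum2·256 + sum1 = 126·256 + 144 = 32400 = 0x7E90.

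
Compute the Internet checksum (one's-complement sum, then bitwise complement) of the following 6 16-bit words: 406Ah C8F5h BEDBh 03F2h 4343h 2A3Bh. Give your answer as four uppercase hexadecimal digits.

One's-complement addition (fold any carry out of bit 15 back into bit 0):
  0x406A + 0xC8F5 = 0x1095F → wrap carry → 0x0960
  0x0960 + 0xBEDB = 0x0C83B
  0xC83B + 0x03F2 = 0x0CC2D
  0xCC2D + 0x4343 = 0x10F70 → wrap carry → 0x0F71
  0x0F71 + 0x2A3B = 0x039AC
One's-complement sum = 0x39AC.
Checksum = ~0x39AC & 0xFFFF = 0xC653.

C653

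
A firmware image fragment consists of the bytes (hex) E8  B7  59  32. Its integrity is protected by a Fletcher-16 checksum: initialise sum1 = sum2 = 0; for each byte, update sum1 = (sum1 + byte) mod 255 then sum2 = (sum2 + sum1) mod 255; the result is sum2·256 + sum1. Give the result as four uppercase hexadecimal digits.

AF2C

Running sums (mod 255):
  after byte 0 (E8): sum1=232, sum2=232
  after byte 1 (B7): sum1=160, sum2=137
  after byte 2 (59): sum1=249, sum2=131
  after byte 3 (32): sum1=44, sum2=175
Checksum = sum2·256 + sum1 = 175·256 + 44 = 44844 = 0xAF2C.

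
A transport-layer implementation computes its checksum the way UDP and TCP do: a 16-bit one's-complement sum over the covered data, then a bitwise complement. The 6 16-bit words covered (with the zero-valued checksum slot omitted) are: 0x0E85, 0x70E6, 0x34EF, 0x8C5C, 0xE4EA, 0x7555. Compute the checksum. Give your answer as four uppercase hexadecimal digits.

One's-complement addition (fold any carry out of bit 15 back into bit 0):
  0x0E85 + 0x70E6 = 0x07F6B
  0x7F6B + 0x34EF = 0x0B45A
  0xB45A + 0x8C5C = 0x140B6 → wrap carry → 0x40B7
  0x40B7 + 0xE4EA = 0x125A1 → wrap carry → 0x25A2
  0x25A2 + 0x7555 = 0x09AF7
One's-complement sum = 0x9AF7.
Checksum = ~0x9AF7 & 0xFFFF = 0x6508.

6508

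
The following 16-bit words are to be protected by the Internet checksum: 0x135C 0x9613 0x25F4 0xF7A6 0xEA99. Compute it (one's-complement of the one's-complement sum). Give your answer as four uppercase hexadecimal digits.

4E5B

One's-complement addition (fold any carry out of bit 15 back into bit 0):
  0x135C + 0x9613 = 0x0A96F
  0xA96F + 0x25F4 = 0x0CF63
  0xCF63 + 0xF7A6 = 0x1C709 → wrap carry → 0xC70A
  0xC70A + 0xEA99 = 0x1B1A3 → wrap carry → 0xB1A4
One's-complement sum = 0xB1A4.
Checksum = ~0xB1A4 & 0xFFFF = 0x4E5B.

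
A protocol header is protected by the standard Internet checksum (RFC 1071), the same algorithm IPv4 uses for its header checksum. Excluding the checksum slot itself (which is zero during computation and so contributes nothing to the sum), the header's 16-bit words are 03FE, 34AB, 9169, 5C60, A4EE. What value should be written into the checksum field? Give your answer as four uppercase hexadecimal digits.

One's-complement addition (fold any carry out of bit 15 back into bit 0):
  0x03FE + 0x34AB = 0x038A9
  0x38A9 + 0x9169 = 0x0CA12
  0xCA12 + 0x5C60 = 0x12672 → wrap carry → 0x2673
  0x2673 + 0xA4EE = 0x0CB61
One's-complement sum = 0xCB61.
Checksum = ~0xCB61 & 0xFFFF = 0x349E.

349E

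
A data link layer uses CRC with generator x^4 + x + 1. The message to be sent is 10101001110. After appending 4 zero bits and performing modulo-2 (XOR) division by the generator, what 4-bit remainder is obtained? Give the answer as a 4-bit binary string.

Append 4 zeros: 101010011100000. Divide by 10011 (XOR where the leading bit is 1):
  pos 0: 10101 XOR 10011 = 00110
  pos 2: 11000 XOR 10011 = 01011
  pos 3: 10111 XOR 10011 = 00100
  pos 5: 10011 XOR 10011 = 00000
Remainder (last 4 bits) = 0000. This is the CRC / FCS.

0000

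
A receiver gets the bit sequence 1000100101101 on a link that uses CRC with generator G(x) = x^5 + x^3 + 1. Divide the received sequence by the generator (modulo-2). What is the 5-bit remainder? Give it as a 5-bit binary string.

Modulo-2 division of 1000100101101 by 101001:
  pos 0: 100010 XOR 101001 = 001011
  pos 2: 101101 XOR 101001 = 000100
  pos 5: 100011 XOR 101001 = 001010
  pos 7: 101001 XOR 101001 = 000000
Remainder = 00000 (zero — the frame passes the CRC check).

00000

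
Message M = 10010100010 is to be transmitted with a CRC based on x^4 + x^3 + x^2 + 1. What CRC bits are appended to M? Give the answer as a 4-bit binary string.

Append 4 zeros: 100101000100000. Divide by 11101 (XOR where the leading bit is 1):
  pos 0: 10010 XOR 11101 = 01111
  pos 1: 11111 XOR 11101 = 00010
  pos 4: 10000 XOR 11101 = 01101
  pos 5: 11011 XOR 11101 = 00110
  pos 7: 11000 XOR 11101 = 00101
  pos 9: 10100 XOR 11101 = 01001
  pos 10: 10010 XOR 11101 = 01111
Remainder (last 4 bits) = 1111. This is the CRC / FCS.

1111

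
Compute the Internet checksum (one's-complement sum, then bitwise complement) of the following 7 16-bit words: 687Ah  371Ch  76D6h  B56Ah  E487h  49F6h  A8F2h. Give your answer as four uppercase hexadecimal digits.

One's-complement addition (fold any carry out of bit 15 back into bit 0):
  0x687A + 0x371C = 0x09F96
  0x9F96 + 0x76D6 = 0x1166C → wrap carry → 0x166D
  0x166D + 0xB56A = 0x0CBD7
  0xCBD7 + 0xE487 = 0x1B05E → wrap carry → 0xB05F
  0xB05F + 0x49F6 = 0x0FA55
  0xFA55 + 0xA8F2 = 0x1A347 → wrap carry → 0xA348
One's-complement sum = 0xA348.
Checksum = ~0xA348 & 0xFFFF = 0x5CB7.

5CB7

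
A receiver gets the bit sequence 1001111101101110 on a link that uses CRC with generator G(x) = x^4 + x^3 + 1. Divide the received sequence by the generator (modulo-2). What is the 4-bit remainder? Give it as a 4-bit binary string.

0100

Modulo-2 division of 1001111101101110 by 11001:
  pos 0: 10011 XOR 11001 = 01010
  pos 1: 10101 XOR 11001 = 01100
  pos 2: 11001 XOR 11001 = 00000
  pos 7: 10110 XOR 11001 = 01111
  pos 8: 11111 XOR 11001 = 00110
  pos 10: 11011 XOR 11001 = 00010
Remainder = 0100 (nonzero — an error is detected).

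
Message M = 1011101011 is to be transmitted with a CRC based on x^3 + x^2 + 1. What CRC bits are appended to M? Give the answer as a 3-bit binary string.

100

Append 3 zeros: 1011101011000. Divide by 1101 (XOR where the leading bit is 1):
  pos 0: 1011 XOR 1101 = 0110
  pos 1: 1101 XOR 1101 = 0000
  pos 6: 1011 XOR 1101 = 0110
  pos 7: 1100 XOR 1101 = 0001
Remainder (last 3 bits) = 100. This is the CRC / FCS.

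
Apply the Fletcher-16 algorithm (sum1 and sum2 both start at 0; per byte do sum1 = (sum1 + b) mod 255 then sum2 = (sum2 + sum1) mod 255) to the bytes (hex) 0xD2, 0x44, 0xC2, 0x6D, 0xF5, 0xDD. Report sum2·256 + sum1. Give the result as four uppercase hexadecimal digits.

631B

Running sums (mod 255):
  after byte 0 (0xD2): sum1=210, sum2=210
  after byte 1 (0x44): sum1=23, sum2=233
  after byte 2 (0xC2): sum1=217, sum2=195
  after byte 3 (0x6D): sum1=71, sum2=11
  after byte 4 (0xF5): sum1=61, sum2=72
  after byte 5 (0xDD): sum1=27, sum2=99
Checksum = sum2·256 + sum1 = 99·256 + 27 = 25371 = 0x631B.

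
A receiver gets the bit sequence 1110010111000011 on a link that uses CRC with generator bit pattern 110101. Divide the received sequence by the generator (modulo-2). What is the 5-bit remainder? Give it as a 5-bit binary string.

10000

Modulo-2 division of 1110010111000011 by 110101:
  pos 0: 111001 XOR 110101 = 001100
  pos 2: 110001 XOR 110101 = 000100
  pos 5: 100110 XOR 110101 = 010011
  pos 6: 100110 XOR 110101 = 010011
  pos 7: 100110 XOR 110101 = 010011
  pos 8: 100110 XOR 110101 = 010011
  pos 9: 100111 XOR 110101 = 010010
  pos 10: 100101 XOR 110101 = 010000
Remainder = 10000 (nonzero — an error is detected).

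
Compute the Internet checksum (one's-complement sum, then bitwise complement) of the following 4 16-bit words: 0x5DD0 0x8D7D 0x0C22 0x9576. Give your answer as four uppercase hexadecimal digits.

7319

One's-complement addition (fold any carry out of bit 15 back into bit 0):
  0x5DD0 + 0x8D7D = 0x0EB4D
  0xEB4D + 0x0C22 = 0x0F76F
  0xF76F + 0x9576 = 0x18CE5 → wrap carry → 0x8CE6
One's-complement sum = 0x8CE6.
Checksum = ~0x8CE6 & 0xFFFF = 0x7319.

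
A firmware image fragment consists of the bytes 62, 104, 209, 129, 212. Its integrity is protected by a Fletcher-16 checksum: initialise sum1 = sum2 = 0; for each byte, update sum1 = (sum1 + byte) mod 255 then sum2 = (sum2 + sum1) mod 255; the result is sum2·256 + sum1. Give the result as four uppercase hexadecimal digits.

26CE

Running sums (mod 255):
  after byte 0 (62): sum1=62, sum2=62
  after byte 1 (104): sum1=166, sum2=228
  after byte 2 (209): sum1=120, sum2=93
  after byte 3 (129): sum1=249, sum2=87
  after byte 4 (212): sum1=206, sum2=38
Checksum = sum2·256 + sum1 = 38·256 + 206 = 9934 = 0x26CE.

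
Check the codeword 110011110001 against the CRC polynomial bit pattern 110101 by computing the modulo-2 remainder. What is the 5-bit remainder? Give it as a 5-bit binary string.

11001

Modulo-2 division of 110011110001 by 110101:
  pos 0: 110011 XOR 110101 = 000110
  pos 3: 110110 XOR 110101 = 000011
Remainder = 11001 (nonzero — an error is detected).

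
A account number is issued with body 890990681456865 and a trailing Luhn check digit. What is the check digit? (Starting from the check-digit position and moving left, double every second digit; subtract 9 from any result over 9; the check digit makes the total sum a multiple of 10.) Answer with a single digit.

8

Partial digits right→left: 5 6 8 6 5 4 1 8 6 0 9 9 0 9 8
Double every second digit counting from the check-digit position (so the 1st, 3rd, 5th, ... of the partial from the right).
  doubled (with −9 where >9): 1 7 1 2 3 9 0 7 → sum 30
  kept as-is: 6 6 4 8 0 9 9 → sum 42
Total = 30 + 42 = 72.
Check digit = (10 − (72 mod 10)) mod 10 = 8.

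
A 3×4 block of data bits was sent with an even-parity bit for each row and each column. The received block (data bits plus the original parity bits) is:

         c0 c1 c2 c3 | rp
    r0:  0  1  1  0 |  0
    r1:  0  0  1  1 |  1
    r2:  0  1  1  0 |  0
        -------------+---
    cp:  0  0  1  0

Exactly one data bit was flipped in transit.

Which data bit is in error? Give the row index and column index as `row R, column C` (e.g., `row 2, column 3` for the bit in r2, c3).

row 1, column 3

Recompute each row's even parity and compare to rp:
  r0: data parity 0, sent rp 0 → ok
  r1: data parity 0, sent rp 1 → mismatch
  r2: data parity 0, sent rp 0 → ok
Recompute each column's even parity and compare to cp:
  c0: data parity 0, sent cp 0 → ok
  c1: data parity 0, sent cp 0 → ok
  c2: data parity 1, sent cp 1 → ok
  c3: data parity 1, sent cp 0 → mismatch
Exactly one row (r1) and one column (c3) fail → the flipped bit is at their intersection.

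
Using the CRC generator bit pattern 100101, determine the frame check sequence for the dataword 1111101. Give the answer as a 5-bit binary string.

10000

Append 5 zeros: 111110100000. Divide by 100101 (XOR where the leading bit is 1):
  pos 0: 111110 XOR 100101 = 011011
  pos 1: 110111 XOR 100101 = 010010
  pos 2: 100100 XOR 100101 = 000001
Remainder (last 5 bits) = 10000. This is the CRC / FCS.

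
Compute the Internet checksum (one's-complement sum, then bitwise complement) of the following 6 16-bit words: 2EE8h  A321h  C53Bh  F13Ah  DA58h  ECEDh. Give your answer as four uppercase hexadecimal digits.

B038

One's-complement addition (fold any carry out of bit 15 back into bit 0):
  0x2EE8 + 0xA321 = 0x0D209
  0xD209 + 0xC53B = 0x19744 → wrap carry → 0x9745
  0x9745 + 0xF13A = 0x1887F → wrap carry → 0x8880
  0x8880 + 0xDA58 = 0x162D8 → wrap carry → 0x62D9
  0x62D9 + 0xECED = 0x14FC6 → wrap carry → 0x4FC7
One's-complement sum = 0x4FC7.
Checksum = ~0x4FC7 & 0xFFFF = 0xB038.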